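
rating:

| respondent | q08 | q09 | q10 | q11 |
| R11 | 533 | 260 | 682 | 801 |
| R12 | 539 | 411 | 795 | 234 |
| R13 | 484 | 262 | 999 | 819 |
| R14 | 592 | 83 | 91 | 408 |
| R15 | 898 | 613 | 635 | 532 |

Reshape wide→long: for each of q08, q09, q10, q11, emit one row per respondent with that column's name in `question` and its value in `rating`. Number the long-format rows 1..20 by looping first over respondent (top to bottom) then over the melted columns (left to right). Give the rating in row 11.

999

20 rows total (5 × 4). Row 11: index ⌊(11-1)/4⌋ = 2 into respondent → R13; (11-1) mod 4 = 2 into the melted columns → q10.
So row 11 is (R13, q10, 999); rating = 999.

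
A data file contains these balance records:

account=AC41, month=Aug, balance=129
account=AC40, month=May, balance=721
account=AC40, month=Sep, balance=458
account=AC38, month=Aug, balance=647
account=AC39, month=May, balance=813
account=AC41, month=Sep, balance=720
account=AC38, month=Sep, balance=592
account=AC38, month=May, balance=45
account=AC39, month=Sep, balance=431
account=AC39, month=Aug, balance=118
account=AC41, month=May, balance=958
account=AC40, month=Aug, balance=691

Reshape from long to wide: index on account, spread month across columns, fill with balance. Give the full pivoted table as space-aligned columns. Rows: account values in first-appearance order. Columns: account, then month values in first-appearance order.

Columns: account plus the 3 distinct month values (Aug, May, Sep).
For example, row AC41 column Aug takes balance=129 from the long row (AC41, Aug).

account  Aug  May  Sep
AC41     129  958  720
AC40     691  721  458
AC38     647  45   592
AC39     118  813  431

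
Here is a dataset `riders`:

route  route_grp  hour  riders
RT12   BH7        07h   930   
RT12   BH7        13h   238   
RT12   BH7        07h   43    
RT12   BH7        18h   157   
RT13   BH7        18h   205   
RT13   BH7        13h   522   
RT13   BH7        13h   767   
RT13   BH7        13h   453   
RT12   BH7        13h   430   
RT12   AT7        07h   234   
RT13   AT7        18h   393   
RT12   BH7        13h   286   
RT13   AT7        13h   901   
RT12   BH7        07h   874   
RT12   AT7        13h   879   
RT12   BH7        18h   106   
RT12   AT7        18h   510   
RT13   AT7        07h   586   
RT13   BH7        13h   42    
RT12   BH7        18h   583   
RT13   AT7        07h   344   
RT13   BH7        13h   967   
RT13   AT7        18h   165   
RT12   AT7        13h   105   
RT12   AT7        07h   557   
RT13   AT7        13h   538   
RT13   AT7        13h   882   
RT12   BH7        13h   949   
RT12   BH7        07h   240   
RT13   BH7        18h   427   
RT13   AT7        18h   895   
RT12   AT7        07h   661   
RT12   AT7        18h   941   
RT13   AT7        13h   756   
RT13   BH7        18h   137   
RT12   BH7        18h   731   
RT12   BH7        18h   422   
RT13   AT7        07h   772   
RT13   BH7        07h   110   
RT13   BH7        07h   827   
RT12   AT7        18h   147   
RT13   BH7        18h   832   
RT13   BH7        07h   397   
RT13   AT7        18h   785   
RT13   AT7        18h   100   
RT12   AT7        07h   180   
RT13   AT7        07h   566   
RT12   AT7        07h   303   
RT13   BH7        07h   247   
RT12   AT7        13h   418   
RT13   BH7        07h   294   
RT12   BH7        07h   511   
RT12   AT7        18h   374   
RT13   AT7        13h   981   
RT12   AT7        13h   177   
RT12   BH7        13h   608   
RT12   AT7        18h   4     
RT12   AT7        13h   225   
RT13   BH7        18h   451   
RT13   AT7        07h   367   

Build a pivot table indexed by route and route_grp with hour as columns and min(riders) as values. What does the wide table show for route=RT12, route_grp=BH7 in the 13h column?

238

Rows with route=RT12, route_grp=BH7 and hour=13h: riders values are 238, 430, 286, 949, 608.
min(238, 430, 286, 949, 608) = 238.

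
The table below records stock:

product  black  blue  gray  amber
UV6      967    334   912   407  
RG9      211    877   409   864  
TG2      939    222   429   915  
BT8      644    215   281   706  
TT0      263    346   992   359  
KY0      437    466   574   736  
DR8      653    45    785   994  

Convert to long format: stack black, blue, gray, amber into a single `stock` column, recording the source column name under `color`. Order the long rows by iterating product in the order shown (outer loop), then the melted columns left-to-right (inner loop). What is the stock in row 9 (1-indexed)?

28 rows total (7 × 4). Row 9: index ⌊(9-1)/4⌋ = 2 into product → TG2; (9-1) mod 4 = 0 into the melted columns → black.
So row 9 is (TG2, black, 939); stock = 939.

939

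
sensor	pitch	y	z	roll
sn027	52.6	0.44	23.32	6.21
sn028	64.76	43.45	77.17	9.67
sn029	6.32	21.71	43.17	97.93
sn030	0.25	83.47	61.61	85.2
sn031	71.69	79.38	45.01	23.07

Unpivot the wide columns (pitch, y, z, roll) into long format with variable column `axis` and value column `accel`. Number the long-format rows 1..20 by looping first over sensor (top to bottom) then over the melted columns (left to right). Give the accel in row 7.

20 rows total (5 × 4). Row 7: index ⌊(7-1)/4⌋ = 1 into sensor → sn028; (7-1) mod 4 = 2 into the melted columns → z.
So row 7 is (sn028, z, 77.17); accel = 77.17.

77.17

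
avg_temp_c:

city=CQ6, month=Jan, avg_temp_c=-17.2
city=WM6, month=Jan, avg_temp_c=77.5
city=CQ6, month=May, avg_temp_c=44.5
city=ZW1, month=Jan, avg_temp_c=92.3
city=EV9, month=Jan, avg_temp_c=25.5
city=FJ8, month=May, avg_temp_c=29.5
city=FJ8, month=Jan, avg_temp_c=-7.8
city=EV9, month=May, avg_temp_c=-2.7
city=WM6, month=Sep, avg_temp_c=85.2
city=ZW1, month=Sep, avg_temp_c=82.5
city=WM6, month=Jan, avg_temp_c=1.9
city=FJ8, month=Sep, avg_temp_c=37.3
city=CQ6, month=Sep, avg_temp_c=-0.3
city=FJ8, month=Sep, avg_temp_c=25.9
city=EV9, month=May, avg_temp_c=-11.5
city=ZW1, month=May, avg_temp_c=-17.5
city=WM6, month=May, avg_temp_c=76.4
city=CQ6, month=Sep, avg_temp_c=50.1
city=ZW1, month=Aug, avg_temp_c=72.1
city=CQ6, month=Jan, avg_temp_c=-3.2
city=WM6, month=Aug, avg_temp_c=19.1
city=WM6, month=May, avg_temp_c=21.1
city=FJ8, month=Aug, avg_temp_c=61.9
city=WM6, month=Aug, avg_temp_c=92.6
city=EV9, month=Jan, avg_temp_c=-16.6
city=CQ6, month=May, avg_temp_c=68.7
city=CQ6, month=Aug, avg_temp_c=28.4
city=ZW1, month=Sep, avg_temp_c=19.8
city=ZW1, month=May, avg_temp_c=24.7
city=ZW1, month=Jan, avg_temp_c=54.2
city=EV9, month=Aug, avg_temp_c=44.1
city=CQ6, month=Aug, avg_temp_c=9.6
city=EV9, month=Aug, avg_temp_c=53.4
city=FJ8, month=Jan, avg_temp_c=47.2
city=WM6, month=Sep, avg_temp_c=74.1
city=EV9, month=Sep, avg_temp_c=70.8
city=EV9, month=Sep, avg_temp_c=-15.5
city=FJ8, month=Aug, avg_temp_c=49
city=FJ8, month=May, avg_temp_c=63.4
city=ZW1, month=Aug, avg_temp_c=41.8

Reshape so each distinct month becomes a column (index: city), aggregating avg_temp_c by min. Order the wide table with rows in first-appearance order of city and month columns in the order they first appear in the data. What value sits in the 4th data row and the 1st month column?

With rows in first-appearance order of city, row 4 is city=EV9. month columns in first-appearance order: Jan, May, Sep, Aug; column 1 is Jan.
Long rows with city=EV9, month=Jan: min(25.5, -16.6) = -16.6.

-16.6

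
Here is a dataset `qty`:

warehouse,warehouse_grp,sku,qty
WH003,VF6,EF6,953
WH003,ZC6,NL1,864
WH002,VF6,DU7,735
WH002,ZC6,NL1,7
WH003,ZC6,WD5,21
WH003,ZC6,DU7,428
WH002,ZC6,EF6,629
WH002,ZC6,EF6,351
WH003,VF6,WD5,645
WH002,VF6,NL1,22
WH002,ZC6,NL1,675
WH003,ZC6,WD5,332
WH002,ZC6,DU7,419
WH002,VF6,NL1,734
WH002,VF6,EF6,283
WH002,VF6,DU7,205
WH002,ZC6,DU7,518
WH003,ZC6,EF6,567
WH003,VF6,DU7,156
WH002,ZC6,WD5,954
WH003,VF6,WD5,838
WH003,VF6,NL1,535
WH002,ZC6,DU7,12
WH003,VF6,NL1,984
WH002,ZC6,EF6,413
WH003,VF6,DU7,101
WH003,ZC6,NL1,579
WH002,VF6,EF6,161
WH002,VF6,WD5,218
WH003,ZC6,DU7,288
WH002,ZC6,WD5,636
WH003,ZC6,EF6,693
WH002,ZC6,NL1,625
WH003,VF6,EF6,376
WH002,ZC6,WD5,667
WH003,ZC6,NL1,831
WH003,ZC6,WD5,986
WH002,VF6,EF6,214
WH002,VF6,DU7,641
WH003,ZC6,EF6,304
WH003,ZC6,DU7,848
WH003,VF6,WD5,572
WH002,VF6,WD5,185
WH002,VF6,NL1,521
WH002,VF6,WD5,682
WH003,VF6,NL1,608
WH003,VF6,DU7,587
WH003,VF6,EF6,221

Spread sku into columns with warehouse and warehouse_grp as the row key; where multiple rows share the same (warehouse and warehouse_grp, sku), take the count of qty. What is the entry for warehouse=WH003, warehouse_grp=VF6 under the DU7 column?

3

Rows with warehouse=WH003, warehouse_grp=VF6 and sku=DU7: qty values are 156, 101, 587.
3 rows match — count = 3.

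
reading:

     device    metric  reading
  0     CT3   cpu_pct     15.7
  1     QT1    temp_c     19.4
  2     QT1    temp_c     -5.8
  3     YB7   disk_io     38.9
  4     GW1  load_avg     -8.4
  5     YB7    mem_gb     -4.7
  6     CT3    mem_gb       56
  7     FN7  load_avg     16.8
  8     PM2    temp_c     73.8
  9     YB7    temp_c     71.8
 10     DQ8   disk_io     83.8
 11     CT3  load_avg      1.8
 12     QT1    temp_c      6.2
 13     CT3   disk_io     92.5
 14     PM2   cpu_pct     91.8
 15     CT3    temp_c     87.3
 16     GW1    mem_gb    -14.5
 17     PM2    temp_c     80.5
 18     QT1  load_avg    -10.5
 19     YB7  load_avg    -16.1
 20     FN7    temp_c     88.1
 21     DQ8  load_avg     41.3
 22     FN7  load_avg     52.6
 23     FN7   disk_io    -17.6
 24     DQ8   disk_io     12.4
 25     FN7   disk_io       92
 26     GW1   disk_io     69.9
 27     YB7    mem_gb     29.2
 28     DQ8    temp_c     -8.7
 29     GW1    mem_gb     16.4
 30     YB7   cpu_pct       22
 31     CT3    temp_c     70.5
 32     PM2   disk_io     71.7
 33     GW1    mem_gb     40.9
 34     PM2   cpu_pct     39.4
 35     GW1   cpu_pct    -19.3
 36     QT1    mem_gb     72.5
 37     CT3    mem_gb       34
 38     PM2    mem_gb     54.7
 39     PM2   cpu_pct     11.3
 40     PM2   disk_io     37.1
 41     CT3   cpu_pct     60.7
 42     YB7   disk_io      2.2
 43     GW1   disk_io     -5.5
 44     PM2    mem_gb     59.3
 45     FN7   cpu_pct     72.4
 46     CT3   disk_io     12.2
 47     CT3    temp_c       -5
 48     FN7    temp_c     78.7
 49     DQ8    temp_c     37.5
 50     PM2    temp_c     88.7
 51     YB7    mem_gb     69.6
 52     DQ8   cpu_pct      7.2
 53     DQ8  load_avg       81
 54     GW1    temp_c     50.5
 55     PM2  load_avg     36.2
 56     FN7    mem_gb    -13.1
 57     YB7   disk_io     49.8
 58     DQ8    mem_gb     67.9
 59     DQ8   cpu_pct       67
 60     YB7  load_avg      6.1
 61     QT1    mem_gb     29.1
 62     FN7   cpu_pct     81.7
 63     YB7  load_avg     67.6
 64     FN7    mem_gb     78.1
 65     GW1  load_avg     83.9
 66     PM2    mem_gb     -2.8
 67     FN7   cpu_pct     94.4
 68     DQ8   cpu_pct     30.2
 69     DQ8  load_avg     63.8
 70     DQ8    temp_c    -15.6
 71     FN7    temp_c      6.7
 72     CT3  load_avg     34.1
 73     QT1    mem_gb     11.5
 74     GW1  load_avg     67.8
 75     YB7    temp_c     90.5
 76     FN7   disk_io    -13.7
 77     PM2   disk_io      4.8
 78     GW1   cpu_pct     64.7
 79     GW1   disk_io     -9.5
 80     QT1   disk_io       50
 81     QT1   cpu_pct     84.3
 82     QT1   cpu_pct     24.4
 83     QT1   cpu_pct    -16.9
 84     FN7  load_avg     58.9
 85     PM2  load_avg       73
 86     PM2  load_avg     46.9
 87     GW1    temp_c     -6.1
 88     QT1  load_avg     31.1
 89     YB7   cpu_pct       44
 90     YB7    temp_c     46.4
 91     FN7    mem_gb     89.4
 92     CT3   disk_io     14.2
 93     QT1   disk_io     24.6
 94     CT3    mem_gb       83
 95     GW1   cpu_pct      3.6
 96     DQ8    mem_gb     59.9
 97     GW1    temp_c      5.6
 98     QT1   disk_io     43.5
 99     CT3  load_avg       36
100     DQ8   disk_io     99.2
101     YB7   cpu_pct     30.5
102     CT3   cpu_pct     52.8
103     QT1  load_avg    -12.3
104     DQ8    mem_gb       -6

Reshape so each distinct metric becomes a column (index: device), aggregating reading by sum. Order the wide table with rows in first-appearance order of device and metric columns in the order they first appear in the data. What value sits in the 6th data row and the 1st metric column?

With rows in first-appearance order of device, row 6 is device=PM2. metric columns in first-appearance order: cpu_pct, temp_c, disk_io, load_avg, mem_gb; column 1 is cpu_pct.
Long rows with device=PM2, metric=cpu_pct: 91.8 + 39.4 + 11.3 = 142.5.

142.5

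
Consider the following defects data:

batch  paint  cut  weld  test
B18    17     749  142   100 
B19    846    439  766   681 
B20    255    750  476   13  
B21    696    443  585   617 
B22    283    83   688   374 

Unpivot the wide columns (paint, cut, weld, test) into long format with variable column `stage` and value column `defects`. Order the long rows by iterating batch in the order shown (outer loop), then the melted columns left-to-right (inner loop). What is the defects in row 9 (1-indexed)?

255

20 rows total (5 × 4). Row 9: index ⌊(9-1)/4⌋ = 2 into batch → B20; (9-1) mod 4 = 0 into the melted columns → paint.
So row 9 is (B20, paint, 255); defects = 255.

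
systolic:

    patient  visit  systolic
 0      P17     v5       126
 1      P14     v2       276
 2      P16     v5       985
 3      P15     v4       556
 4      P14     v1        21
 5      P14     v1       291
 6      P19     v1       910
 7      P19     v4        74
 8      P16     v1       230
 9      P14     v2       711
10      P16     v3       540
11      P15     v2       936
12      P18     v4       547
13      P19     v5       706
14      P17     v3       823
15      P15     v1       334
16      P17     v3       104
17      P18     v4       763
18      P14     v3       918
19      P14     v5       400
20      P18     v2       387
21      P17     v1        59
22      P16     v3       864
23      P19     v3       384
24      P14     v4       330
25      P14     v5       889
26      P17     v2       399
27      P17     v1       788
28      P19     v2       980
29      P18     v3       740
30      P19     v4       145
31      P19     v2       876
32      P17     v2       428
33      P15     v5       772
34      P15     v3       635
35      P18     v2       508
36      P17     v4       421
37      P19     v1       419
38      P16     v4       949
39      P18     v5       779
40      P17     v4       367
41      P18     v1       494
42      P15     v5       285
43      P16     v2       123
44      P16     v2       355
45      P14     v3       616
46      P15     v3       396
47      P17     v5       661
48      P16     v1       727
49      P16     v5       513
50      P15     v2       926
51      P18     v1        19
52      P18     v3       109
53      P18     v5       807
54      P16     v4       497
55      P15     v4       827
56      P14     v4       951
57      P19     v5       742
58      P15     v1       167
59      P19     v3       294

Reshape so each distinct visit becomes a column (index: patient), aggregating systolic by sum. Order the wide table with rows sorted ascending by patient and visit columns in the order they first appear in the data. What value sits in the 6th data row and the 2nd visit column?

With rows sorted ascending by patient, row 6 is patient=P19. visit columns in first-appearance order: v5, v2, v4, v1, v3; column 2 is v2.
Long rows with patient=P19, visit=v2: 980 + 876 = 1856.

1856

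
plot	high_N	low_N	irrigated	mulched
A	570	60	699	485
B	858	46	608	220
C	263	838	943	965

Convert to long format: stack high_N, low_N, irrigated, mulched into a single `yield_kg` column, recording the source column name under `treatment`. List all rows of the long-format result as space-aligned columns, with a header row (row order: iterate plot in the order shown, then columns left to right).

plot  treatment  yield_kg
A     high_N     570     
A     low_N      60      
A     irrigated  699     
A     mulched    485     
B     high_N     858     
B     low_N      46      
B     irrigated  608     
B     mulched    220     
C     high_N     263     
C     low_N      838     
C     irrigated  943     
C     mulched    965     

Each (plot, column) pair becomes one row: 3 × 4 = 12 rows.
For example, (A, high_N) → yield_kg=570.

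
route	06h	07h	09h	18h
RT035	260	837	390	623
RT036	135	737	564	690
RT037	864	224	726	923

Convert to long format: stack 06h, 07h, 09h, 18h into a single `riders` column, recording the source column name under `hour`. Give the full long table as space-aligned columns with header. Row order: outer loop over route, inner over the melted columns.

Each (route, column) pair becomes one row: 3 × 4 = 12 rows.
For example, (RT035, 06h) → riders=260.

route  hour  riders
RT035  06h   260   
RT035  07h   837   
RT035  09h   390   
RT035  18h   623   
RT036  06h   135   
RT036  07h   737   
RT036  09h   564   
RT036  18h   690   
RT037  06h   864   
RT037  07h   224   
RT037  09h   726   
RT037  18h   923   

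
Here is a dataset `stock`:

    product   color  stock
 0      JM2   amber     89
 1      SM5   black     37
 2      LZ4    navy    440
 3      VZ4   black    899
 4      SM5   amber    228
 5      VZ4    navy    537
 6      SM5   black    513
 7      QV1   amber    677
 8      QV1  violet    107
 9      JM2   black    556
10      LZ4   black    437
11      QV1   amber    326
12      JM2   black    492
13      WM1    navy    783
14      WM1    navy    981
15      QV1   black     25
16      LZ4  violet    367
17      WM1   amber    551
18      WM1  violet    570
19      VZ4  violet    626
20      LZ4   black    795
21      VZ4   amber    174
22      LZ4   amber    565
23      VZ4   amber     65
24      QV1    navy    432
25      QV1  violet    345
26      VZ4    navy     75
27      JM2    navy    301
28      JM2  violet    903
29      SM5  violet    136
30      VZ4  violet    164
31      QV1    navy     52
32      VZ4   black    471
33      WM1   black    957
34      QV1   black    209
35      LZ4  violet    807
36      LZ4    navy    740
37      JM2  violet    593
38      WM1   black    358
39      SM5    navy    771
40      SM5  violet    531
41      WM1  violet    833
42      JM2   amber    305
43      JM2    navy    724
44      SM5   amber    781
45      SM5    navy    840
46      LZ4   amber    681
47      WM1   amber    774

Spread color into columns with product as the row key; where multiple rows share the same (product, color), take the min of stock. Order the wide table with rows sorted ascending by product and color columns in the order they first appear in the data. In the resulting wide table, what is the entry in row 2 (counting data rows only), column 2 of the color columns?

437

With rows sorted ascending by product, row 2 is product=LZ4. color columns in first-appearance order: amber, black, navy, violet; column 2 is black.
Long rows with product=LZ4, color=black: min(437, 795) = 437.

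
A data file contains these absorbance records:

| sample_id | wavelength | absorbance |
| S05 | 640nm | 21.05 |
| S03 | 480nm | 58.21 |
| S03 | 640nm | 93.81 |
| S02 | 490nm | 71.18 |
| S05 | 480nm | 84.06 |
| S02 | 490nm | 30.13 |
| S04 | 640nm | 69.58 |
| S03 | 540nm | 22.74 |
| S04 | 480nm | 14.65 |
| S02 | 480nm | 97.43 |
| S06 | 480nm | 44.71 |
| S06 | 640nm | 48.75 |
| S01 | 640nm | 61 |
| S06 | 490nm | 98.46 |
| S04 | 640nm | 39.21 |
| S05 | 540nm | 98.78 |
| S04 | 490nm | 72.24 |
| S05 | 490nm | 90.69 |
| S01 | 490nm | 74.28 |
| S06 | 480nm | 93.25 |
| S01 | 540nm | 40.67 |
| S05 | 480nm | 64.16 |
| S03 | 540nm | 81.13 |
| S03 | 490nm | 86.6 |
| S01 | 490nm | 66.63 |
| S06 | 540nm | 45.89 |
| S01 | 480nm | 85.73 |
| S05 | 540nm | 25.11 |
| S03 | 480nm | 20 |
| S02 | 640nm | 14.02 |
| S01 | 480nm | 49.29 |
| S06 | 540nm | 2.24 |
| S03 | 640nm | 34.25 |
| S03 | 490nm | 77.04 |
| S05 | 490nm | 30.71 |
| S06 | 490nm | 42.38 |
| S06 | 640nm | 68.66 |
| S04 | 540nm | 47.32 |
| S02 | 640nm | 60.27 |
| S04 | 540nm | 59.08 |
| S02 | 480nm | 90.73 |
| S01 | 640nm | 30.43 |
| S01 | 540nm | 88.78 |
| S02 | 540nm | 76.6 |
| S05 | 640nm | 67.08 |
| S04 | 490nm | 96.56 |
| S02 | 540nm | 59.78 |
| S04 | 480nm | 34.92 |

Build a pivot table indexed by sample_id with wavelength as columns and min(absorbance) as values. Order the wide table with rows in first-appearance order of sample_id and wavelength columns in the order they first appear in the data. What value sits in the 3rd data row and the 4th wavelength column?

With rows in first-appearance order of sample_id, row 3 is sample_id=S02. wavelength columns in first-appearance order: 640nm, 480nm, 490nm, 540nm; column 4 is 540nm.
Long rows with sample_id=S02, wavelength=540nm: min(76.6, 59.78) = 59.78.

59.78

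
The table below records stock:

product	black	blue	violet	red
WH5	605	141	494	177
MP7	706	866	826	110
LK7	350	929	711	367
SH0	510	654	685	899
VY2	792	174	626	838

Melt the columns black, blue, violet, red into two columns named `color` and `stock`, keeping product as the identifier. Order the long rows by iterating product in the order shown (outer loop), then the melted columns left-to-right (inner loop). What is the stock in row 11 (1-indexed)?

20 rows total (5 × 4). Row 11: index ⌊(11-1)/4⌋ = 2 into product → LK7; (11-1) mod 4 = 2 into the melted columns → violet.
So row 11 is (LK7, violet, 711); stock = 711.

711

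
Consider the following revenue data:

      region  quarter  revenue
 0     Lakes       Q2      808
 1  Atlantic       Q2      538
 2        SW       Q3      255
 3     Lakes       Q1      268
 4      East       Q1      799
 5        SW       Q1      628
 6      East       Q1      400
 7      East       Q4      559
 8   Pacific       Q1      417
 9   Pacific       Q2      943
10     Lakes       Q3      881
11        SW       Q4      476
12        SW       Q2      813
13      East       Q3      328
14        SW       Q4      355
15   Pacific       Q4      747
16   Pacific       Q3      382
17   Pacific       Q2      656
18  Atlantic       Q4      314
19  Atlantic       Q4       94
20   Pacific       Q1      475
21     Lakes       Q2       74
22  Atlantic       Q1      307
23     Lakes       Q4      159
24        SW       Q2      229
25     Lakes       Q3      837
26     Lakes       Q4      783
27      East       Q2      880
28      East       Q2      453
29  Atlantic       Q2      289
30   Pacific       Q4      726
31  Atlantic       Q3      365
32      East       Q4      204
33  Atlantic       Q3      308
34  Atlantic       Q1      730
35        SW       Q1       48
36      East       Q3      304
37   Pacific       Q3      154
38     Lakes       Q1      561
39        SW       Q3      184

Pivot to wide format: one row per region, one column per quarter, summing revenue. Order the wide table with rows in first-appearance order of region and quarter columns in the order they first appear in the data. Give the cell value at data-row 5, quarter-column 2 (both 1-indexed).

With rows in first-appearance order of region, row 5 is region=Pacific. quarter columns in first-appearance order: Q2, Q3, Q1, Q4; column 2 is Q3.
Long rows with region=Pacific, quarter=Q3: 382 + 154 = 536.

536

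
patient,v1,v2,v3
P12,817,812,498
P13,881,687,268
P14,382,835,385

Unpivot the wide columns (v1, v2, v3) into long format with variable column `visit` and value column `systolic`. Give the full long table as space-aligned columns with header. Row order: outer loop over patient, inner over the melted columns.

Each (patient, column) pair becomes one row: 3 × 3 = 9 rows.
For example, (P12, v1) → systolic=817.

patient  visit  systolic
P12      v1     817     
P12      v2     812     
P12      v3     498     
P13      v1     881     
P13      v2     687     
P13      v3     268     
P14      v1     382     
P14      v2     835     
P14      v3     385     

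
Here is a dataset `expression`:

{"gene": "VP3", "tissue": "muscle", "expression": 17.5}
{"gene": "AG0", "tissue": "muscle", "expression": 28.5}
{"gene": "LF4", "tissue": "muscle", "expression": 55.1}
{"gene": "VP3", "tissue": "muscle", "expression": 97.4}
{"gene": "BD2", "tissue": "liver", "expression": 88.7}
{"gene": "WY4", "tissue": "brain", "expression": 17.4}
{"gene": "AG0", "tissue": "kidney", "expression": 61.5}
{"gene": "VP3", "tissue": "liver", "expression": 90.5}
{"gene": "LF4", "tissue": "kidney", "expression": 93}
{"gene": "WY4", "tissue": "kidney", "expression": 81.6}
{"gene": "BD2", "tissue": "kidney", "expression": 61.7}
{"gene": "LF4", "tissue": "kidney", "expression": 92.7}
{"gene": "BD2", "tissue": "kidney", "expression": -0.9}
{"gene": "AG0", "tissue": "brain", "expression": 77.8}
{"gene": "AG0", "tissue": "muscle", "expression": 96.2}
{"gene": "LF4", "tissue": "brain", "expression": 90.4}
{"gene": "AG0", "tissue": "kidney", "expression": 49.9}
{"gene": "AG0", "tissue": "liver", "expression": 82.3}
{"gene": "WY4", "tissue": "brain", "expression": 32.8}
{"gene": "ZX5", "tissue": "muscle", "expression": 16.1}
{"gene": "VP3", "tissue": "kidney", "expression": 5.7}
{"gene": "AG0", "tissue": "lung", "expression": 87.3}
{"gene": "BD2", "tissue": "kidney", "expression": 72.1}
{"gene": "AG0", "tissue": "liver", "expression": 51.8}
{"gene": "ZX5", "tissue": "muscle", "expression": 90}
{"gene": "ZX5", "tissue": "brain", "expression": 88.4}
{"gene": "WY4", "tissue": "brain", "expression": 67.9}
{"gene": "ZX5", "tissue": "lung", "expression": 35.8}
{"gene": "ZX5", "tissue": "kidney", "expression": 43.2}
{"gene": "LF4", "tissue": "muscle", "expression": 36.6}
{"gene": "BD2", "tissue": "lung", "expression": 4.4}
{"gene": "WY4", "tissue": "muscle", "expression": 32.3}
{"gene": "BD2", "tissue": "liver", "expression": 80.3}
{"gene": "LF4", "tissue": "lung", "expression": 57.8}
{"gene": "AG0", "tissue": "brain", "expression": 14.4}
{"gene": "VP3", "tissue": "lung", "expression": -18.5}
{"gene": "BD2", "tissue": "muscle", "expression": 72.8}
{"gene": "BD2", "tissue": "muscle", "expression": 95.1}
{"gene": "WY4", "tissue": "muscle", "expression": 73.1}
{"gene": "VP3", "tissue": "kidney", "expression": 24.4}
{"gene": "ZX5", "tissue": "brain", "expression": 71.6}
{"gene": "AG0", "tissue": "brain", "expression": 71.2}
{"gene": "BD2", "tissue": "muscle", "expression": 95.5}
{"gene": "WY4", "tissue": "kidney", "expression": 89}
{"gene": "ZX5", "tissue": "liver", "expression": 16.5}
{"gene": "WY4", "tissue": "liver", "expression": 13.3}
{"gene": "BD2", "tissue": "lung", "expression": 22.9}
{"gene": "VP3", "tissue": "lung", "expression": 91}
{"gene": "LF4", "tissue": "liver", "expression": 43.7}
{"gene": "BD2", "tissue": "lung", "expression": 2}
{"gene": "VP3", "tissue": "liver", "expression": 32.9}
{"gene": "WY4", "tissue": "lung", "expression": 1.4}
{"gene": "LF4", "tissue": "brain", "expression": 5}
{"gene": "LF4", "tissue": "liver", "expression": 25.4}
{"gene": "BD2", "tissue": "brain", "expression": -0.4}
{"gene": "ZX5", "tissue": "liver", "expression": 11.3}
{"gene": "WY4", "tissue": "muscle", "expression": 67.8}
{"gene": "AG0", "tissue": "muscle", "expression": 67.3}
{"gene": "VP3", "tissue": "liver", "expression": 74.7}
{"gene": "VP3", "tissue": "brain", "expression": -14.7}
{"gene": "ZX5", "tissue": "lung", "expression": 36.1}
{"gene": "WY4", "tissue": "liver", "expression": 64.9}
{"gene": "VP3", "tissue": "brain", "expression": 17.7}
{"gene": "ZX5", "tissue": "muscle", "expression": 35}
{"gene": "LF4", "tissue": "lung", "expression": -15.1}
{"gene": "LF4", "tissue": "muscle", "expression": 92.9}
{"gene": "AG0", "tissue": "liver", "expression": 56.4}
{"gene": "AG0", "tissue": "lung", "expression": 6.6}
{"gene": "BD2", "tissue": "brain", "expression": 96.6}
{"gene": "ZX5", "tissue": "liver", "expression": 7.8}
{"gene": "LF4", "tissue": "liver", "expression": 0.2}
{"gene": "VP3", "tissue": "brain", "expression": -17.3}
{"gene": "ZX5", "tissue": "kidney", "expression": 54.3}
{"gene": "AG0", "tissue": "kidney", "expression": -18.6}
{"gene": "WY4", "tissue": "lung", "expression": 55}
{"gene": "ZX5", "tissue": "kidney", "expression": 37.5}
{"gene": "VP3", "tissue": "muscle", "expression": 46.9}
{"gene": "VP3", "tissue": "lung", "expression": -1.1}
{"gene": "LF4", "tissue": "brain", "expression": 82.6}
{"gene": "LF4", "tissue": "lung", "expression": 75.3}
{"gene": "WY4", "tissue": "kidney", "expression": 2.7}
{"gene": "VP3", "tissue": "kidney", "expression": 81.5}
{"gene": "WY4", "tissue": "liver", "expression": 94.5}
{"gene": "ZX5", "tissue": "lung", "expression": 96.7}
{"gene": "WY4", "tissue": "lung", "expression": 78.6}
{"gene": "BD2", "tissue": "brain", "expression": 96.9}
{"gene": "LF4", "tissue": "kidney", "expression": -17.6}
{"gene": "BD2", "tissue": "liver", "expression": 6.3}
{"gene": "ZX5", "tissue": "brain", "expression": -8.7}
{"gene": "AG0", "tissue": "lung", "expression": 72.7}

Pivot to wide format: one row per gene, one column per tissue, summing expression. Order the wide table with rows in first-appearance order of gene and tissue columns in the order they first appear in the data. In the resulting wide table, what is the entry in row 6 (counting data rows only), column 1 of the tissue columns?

With rows in first-appearance order of gene, row 6 is gene=ZX5. tissue columns in first-appearance order: muscle, liver, brain, kidney, lung; column 1 is muscle.
Long rows with gene=ZX5, tissue=muscle: 16.1 + 90 + 35 = 141.1.

141.1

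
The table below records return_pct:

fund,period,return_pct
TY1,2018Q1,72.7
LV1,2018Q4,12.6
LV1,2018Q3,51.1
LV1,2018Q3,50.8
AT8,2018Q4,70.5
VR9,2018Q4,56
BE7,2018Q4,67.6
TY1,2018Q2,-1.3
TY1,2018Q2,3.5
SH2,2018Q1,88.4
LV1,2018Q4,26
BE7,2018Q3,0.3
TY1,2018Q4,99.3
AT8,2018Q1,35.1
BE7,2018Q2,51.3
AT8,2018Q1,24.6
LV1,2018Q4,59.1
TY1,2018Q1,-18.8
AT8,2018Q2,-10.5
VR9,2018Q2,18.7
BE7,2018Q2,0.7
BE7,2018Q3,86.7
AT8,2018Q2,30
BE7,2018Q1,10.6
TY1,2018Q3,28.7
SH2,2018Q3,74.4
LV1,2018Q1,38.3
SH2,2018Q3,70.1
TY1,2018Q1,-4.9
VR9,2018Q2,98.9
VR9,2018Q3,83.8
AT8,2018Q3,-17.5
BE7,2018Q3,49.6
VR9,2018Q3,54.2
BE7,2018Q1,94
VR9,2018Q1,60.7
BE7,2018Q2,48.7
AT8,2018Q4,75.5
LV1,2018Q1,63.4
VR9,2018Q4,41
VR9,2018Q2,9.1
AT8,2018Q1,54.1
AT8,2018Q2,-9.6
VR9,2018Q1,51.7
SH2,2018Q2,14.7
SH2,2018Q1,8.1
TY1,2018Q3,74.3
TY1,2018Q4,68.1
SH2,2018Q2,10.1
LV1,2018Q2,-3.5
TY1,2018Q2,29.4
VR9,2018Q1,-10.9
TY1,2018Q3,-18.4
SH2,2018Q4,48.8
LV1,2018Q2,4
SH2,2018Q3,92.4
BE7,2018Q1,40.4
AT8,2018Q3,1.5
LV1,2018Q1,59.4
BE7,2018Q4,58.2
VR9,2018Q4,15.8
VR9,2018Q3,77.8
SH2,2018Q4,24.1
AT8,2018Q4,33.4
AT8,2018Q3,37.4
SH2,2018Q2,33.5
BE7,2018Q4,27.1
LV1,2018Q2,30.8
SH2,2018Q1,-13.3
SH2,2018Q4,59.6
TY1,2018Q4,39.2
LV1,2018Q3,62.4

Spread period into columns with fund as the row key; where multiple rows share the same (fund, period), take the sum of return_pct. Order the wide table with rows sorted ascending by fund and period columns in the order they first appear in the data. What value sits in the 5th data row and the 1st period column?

With rows sorted ascending by fund, row 5 is fund=TY1. period columns in first-appearance order: 2018Q1, 2018Q4, 2018Q3, 2018Q2; column 1 is 2018Q1.
Long rows with fund=TY1, period=2018Q1: 72.7 + -18.8 + -4.9 = 49.

49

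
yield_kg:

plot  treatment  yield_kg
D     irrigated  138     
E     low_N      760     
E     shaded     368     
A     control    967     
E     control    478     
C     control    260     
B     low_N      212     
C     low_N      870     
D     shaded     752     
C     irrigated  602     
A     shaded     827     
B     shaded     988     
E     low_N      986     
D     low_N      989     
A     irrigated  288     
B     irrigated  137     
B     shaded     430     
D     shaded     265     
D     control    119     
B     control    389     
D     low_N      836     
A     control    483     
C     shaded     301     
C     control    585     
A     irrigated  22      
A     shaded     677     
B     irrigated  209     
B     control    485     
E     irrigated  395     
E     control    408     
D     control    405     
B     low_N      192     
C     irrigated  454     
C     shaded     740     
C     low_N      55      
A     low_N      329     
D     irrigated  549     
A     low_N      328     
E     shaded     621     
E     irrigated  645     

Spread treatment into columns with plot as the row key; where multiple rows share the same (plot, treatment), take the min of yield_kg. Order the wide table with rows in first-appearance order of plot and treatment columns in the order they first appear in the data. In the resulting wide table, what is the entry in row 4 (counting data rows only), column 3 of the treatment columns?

301

With rows in first-appearance order of plot, row 4 is plot=C. treatment columns in first-appearance order: irrigated, low_N, shaded, control; column 3 is shaded.
Long rows with plot=C, treatment=shaded: min(301, 740) = 301.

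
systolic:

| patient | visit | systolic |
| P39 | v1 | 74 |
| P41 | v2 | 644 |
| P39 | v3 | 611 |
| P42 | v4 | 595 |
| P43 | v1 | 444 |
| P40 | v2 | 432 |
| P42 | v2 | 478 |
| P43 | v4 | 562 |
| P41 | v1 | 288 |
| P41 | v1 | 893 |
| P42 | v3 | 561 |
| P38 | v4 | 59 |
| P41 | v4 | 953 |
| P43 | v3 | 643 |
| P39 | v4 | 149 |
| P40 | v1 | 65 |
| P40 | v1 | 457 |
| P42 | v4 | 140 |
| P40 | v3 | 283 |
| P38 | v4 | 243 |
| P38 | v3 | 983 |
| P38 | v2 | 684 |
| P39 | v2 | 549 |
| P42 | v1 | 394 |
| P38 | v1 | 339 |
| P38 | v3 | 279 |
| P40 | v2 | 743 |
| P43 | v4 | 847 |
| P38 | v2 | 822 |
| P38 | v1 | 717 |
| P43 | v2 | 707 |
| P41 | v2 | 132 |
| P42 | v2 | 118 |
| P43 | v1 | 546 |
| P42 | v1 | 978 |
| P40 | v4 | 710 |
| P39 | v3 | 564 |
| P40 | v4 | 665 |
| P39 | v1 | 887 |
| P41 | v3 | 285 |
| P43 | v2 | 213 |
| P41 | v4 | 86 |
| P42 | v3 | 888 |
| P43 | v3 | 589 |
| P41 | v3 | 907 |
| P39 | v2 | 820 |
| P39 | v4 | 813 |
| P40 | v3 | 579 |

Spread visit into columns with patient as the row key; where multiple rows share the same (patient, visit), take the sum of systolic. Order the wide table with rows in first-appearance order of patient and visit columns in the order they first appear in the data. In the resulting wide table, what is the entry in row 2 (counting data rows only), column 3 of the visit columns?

1192

With rows in first-appearance order of patient, row 2 is patient=P41. visit columns in first-appearance order: v1, v2, v3, v4; column 3 is v3.
Long rows with patient=P41, visit=v3: 285 + 907 = 1192.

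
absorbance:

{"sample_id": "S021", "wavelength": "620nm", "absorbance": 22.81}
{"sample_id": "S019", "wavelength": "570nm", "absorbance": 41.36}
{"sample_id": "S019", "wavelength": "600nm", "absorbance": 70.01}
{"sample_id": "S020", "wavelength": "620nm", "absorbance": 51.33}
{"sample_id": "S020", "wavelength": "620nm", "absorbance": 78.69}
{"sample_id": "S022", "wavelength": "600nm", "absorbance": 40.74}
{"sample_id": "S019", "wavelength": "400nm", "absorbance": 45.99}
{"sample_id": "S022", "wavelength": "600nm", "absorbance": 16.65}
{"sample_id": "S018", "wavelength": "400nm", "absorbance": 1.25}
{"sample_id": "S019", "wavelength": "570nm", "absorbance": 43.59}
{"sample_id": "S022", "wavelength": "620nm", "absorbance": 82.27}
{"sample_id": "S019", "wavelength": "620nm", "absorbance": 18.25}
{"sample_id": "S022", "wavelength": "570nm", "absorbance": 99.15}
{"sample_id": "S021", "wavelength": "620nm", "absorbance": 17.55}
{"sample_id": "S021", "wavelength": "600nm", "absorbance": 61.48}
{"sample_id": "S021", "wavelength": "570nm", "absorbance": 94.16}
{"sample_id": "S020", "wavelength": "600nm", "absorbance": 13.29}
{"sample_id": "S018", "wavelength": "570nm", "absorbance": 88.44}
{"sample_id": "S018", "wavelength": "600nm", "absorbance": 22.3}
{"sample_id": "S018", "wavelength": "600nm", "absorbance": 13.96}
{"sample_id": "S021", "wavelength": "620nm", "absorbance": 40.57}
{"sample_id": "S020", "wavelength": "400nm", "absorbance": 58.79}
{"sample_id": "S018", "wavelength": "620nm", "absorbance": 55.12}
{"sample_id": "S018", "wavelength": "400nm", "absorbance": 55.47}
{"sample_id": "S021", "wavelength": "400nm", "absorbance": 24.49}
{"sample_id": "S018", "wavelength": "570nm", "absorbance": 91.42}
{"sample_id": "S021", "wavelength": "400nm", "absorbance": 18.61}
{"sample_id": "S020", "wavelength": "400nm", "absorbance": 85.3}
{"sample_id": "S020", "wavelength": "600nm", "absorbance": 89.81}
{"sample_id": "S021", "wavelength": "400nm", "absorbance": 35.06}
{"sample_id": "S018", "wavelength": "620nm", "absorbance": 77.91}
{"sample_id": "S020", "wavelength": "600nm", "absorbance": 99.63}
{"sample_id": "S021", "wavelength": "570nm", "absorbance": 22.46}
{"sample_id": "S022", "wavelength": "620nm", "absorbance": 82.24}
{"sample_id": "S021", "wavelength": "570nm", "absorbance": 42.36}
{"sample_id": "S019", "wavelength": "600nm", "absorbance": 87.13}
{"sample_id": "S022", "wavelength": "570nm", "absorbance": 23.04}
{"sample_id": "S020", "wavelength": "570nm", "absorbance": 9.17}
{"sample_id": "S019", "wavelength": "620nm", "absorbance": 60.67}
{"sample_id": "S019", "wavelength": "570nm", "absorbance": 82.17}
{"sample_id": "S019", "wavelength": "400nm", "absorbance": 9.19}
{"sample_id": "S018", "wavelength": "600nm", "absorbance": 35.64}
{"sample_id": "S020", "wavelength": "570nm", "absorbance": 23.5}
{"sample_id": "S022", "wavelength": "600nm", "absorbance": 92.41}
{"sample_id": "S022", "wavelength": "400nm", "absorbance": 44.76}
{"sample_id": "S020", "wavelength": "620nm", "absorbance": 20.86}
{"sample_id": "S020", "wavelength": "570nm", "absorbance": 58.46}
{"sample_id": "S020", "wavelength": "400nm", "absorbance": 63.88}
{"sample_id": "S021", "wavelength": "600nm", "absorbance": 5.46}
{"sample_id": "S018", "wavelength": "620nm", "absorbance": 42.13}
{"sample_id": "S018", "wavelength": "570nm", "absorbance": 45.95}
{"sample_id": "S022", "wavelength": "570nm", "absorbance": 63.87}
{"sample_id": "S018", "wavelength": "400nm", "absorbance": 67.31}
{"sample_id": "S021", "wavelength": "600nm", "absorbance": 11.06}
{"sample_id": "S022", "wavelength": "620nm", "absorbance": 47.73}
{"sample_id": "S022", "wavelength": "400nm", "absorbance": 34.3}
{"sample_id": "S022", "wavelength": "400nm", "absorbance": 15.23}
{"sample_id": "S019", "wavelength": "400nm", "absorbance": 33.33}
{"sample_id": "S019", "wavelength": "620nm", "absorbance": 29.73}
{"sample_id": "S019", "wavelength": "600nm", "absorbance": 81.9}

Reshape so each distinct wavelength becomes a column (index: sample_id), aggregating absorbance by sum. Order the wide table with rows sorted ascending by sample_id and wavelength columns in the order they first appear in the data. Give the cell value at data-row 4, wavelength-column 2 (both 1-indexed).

158.98

With rows sorted ascending by sample_id, row 4 is sample_id=S021. wavelength columns in first-appearance order: 620nm, 570nm, 600nm, 400nm; column 2 is 570nm.
Long rows with sample_id=S021, wavelength=570nm: 94.16 + 22.46 + 42.36 = 158.98.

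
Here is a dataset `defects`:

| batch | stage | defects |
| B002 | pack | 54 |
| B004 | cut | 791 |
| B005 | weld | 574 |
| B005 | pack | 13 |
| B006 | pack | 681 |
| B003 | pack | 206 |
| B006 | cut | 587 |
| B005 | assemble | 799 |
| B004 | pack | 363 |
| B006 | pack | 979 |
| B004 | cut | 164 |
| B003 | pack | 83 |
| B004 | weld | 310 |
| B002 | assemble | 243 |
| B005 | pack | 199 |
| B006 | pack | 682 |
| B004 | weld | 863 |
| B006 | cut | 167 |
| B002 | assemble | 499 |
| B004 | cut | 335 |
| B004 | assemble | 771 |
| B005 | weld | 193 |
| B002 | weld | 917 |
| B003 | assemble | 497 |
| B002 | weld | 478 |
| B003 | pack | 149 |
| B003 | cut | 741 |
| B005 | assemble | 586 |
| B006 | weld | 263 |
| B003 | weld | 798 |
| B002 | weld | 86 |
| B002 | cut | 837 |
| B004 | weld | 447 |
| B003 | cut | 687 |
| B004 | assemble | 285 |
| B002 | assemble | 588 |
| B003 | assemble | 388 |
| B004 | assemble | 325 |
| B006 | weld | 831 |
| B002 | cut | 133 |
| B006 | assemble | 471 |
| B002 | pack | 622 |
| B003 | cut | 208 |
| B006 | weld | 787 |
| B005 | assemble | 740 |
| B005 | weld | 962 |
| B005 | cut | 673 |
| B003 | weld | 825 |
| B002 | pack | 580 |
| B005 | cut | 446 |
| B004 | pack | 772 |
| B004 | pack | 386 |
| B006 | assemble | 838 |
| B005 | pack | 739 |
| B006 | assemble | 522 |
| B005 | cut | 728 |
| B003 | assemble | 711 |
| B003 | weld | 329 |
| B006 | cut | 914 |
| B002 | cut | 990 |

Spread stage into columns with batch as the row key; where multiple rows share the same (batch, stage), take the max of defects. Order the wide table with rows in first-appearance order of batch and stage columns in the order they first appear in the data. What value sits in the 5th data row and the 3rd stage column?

With rows in first-appearance order of batch, row 5 is batch=B003. stage columns in first-appearance order: pack, cut, weld, assemble; column 3 is weld.
Long rows with batch=B003, stage=weld: max(798, 825, 329) = 825.

825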